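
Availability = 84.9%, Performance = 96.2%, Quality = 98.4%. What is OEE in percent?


Formula: OEE = Availability * Performance * Quality / 10000
A * P = 84.9% * 96.2% / 100 = 81.67%
OEE = 81.67% * 98.4% / 100 = 80.4%

80.4%


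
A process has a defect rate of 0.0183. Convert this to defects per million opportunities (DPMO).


DPMO = defect_rate * 1000000 = 0.0183 * 1000000

18300


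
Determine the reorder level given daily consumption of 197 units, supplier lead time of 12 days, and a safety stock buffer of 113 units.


Formula: ROP = (Daily Demand * Lead Time) + Safety Stock
Demand during lead time = 197 * 12 = 2364 units
ROP = 2364 + 113 = 2477 units

2477 units


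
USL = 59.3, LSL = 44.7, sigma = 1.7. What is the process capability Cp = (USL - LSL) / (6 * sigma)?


Cp = (59.3 - 44.7) / (6 * 1.7)

1.43


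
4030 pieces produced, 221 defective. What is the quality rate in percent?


Formula: Quality Rate = Good Pieces / Total Pieces * 100
Good pieces = 4030 - 221 = 3809
QR = 3809 / 4030 * 100 = 94.5%

94.5%


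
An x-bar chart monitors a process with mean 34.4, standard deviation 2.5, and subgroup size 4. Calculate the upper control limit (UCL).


UCL = 34.4 + 3 * 2.5 / sqrt(4)

38.15


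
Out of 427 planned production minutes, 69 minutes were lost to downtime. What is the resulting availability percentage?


Formula: Availability = (Planned Time - Downtime) / Planned Time * 100
Uptime = 427 - 69 = 358 min
Availability = 358 / 427 * 100 = 83.8%

83.8%


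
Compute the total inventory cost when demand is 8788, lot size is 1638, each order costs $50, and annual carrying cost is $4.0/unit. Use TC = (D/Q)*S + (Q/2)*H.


TC = 8788/1638 * 50 + 1638/2 * 4.0

$3544.25


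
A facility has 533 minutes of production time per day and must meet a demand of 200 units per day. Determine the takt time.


Formula: Takt Time = Available Production Time / Customer Demand
Takt = 533 min/day / 200 units/day
Takt = 2.67 min/unit

2.67 min/unit


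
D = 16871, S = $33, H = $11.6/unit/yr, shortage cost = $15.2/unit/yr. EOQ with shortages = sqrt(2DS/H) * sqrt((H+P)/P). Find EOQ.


Formula: EOQ* = sqrt(2DS/H) * sqrt((H+P)/P)
Base EOQ = sqrt(2*16871*33/11.6) = 309.82 units
Correction = sqrt((11.6+15.2)/15.2) = 1.32784
EOQ* = 309.82 * 1.32784 = 411.4 units

411.4 units


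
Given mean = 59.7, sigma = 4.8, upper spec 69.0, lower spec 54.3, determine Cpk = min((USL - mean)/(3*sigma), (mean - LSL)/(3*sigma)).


Cpu = (69.0 - 59.7) / (3 * 4.8) = 0.65
Cpl = (59.7 - 54.3) / (3 * 4.8) = 0.38
Cpk = min(0.65, 0.38) = 0.38

0.38


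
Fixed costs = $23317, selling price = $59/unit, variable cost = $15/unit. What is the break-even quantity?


Formula: BEQ = Fixed Costs / (Price - Variable Cost)
Contribution margin = $59 - $15 = $44/unit
BEQ = ceil($23317 / $44/unit) = ceil(529.93) = 530 units

530 units


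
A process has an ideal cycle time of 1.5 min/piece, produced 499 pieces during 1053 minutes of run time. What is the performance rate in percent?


Formula: Performance = (Ideal CT * Total Count) / Run Time * 100
Ideal output time = 1.5 * 499 = 748.5 min
Performance = 748.5 / 1053 * 100 = 71.1%

71.1%


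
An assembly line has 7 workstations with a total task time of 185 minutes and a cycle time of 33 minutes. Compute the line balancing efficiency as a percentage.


Formula: Efficiency = Sum of Task Times / (N_stations * CT) * 100
Total station capacity = 7 stations * 33 min = 231 min
Efficiency = 185 / 231 * 100 = 80.1%

80.1%


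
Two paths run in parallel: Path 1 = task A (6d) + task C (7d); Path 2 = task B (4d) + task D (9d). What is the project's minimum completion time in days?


Path 1 = 6 + 7 = 13 days
Path 2 = 4 + 9 = 13 days
Duration = max(13, 13) = 13 days

13 days


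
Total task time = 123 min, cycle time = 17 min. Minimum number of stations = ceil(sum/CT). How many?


Formula: N_min = ceil(Sum of Task Times / Cycle Time)
N_min = ceil(123 min / 17 min) = ceil(7.2353)
N_min = 8 stations

8


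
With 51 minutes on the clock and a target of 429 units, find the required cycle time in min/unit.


Formula: CT = Available Time / Number of Units
CT = 51 min / 429 units
CT = 0.12 min/unit

0.12 min/unit


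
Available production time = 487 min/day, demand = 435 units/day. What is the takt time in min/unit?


Formula: Takt Time = Available Production Time / Customer Demand
Takt = 487 min/day / 435 units/day
Takt = 1.12 min/unit

1.12 min/unit


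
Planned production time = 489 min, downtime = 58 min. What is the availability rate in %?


Formula: Availability = (Planned Time - Downtime) / Planned Time * 100
Uptime = 489 - 58 = 431 min
Availability = 431 / 489 * 100 = 88.1%

88.1%


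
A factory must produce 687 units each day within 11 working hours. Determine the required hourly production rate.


Formula: Production Rate = Daily Demand / Available Hours
Rate = 687 units/day / 11 hours/day
Rate = 62.5 units/hour

62.5 units/hour


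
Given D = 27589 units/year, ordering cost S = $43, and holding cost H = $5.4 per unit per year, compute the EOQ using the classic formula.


Formula: EOQ = sqrt(2 * D * S / H)
Numerator: 2 * 27589 * 43 = 2372654
2DS/H = 2372654 / 5.4 = 439380.4
EOQ = sqrt(439380.4) = 662.9 units

662.9 units


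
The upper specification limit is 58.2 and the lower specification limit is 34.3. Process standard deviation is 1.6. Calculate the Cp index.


Cp = (58.2 - 34.3) / (6 * 1.6)

2.49


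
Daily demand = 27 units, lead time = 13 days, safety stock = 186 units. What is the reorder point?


Formula: ROP = (Daily Demand * Lead Time) + Safety Stock
Demand during lead time = 27 * 13 = 351 units
ROP = 351 + 186 = 537 units

537 units


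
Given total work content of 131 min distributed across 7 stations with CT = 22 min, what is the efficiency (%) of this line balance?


Formula: Efficiency = Sum of Task Times / (N_stations * CT) * 100
Total station capacity = 7 stations * 22 min = 154 min
Efficiency = 131 / 154 * 100 = 85.1%

85.1%


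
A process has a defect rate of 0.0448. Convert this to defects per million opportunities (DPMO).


DPMO = defect_rate * 1000000 = 0.0448 * 1000000

44800


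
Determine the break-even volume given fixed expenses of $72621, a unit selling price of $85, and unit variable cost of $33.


Formula: BEQ = Fixed Costs / (Price - Variable Cost)
Contribution margin = $85 - $33 = $52/unit
BEQ = ceil($72621 / $52/unit) = ceil(1396.56) = 1397 units

1397 units


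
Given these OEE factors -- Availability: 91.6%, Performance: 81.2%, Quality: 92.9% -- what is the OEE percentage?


Formula: OEE = Availability * Performance * Quality / 10000
A * P = 91.6% * 81.2% / 100 = 74.38%
OEE = 74.38% * 92.9% / 100 = 69.1%

69.1%


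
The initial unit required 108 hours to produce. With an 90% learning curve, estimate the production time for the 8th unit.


Formula: T_n = T_1 * (learning_rate)^(log2(n)) where learning_rate = rate/100
Doublings = log2(8) = 3
T_n = 108 * 0.9^3
T_n = 108 * 0.729 = 78.7 hours

78.7 hours


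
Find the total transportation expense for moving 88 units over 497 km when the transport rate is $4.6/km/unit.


TC = dist * cost * units = 497 * 4.6 * 88 = $201185.60

$201185.60


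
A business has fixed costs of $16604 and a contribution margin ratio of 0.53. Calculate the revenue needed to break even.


Formula: BER = Fixed Costs / Contribution Margin Ratio
BER = $16604 / 0.53
BER = $31328.30 (to the nearest cent)

$31328.30


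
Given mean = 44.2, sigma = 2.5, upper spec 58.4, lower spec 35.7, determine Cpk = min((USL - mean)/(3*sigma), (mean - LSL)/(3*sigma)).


Cpu = (58.4 - 44.2) / (3 * 2.5) = 1.89
Cpl = (44.2 - 35.7) / (3 * 2.5) = 1.13
Cpk = min(1.89, 1.13) = 1.13

1.13


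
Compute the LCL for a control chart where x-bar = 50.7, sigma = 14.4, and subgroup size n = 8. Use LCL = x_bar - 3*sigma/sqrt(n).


LCL = 50.7 - 3 * 14.4 / sqrt(8)

35.43


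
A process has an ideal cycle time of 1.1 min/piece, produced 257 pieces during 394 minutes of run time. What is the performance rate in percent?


Formula: Performance = (Ideal CT * Total Count) / Run Time * 100
Ideal output time = 1.1 * 257 = 282.7 min
Performance = 282.7 / 394 * 100 = 71.8%

71.8%


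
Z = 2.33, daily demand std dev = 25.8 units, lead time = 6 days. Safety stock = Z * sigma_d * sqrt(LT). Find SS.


Formula: SS = z * sigma_d * sqrt(LT)
sqrt(LT) = sqrt(6) = 2.4495
SS = 2.33 * 25.8 * 2.4495
SS = 147.2 units

147.2 units


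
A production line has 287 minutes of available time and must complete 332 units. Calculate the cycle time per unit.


Formula: CT = Available Time / Number of Units
CT = 287 min / 332 units
CT = 0.86 min/unit

0.86 min/unit


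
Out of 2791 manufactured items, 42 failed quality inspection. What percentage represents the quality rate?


Formula: Quality Rate = Good Pieces / Total Pieces * 100
Good pieces = 2791 - 42 = 2749
QR = 2749 / 2791 * 100 = 98.5%

98.5%


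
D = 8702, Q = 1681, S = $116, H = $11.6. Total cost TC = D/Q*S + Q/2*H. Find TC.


TC = 8702/1681 * 116 + 1681/2 * 11.6

$10350.29


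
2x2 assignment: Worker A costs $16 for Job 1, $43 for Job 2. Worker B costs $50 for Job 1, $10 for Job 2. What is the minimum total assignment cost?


Option 1: A->1 + B->2 = $16 + $10 = $26
Option 2: A->2 + B->1 = $43 + $50 = $93
Min cost = min($26, $93) = $26

$26


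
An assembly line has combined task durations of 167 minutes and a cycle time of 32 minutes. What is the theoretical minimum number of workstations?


Formula: N_min = ceil(Sum of Task Times / Cycle Time)
N_min = ceil(167 min / 32 min) = ceil(5.2188)
N_min = 6 stations

6


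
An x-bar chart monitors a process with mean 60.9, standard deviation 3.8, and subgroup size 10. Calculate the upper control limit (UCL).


UCL = 60.9 + 3 * 3.8 / sqrt(10)

64.5


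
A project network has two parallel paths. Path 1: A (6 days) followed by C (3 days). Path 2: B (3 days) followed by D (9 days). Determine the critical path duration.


Path 1 = 6 + 3 = 9 days
Path 2 = 3 + 9 = 12 days
Duration = max(9, 12) = 12 days

12 days


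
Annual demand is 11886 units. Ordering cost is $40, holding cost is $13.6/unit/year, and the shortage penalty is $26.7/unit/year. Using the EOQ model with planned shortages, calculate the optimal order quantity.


Formula: EOQ* = sqrt(2DS/H) * sqrt((H+P)/P)
Base EOQ = sqrt(2*11886*40/13.6) = 264.42 units
Correction = sqrt((13.6+26.7)/26.7) = 1.22856
EOQ* = 264.42 * 1.22856 = 324.9 units

324.9 units


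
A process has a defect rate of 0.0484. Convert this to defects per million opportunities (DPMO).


DPMO = defect_rate * 1000000 = 0.0484 * 1000000

48400


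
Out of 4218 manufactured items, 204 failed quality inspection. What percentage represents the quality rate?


Formula: Quality Rate = Good Pieces / Total Pieces * 100
Good pieces = 4218 - 204 = 4014
QR = 4014 / 4218 * 100 = 95.2%

95.2%


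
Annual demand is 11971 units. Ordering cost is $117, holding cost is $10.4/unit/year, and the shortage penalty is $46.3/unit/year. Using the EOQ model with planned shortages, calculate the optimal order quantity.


Formula: EOQ* = sqrt(2DS/H) * sqrt((H+P)/P)
Base EOQ = sqrt(2*11971*117/10.4) = 518.99 units
Correction = sqrt((10.4+46.3)/46.3) = 1.10663
EOQ* = 518.99 * 1.10663 = 574.3 units

574.3 units


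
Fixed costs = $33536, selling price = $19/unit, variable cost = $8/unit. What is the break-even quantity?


Formula: BEQ = Fixed Costs / (Price - Variable Cost)
Contribution margin = $19 - $8 = $11/unit
BEQ = ceil($33536 / $11/unit) = ceil(3048.73) = 3049 units

3049 units


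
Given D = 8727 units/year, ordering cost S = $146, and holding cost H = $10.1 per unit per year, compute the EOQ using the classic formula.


Formula: EOQ = sqrt(2 * D * S / H)
Numerator: 2 * 8727 * 146 = 2548284
2DS/H = 2548284 / 10.1 = 252305.3
EOQ = sqrt(252305.3) = 502.3 units

502.3 units


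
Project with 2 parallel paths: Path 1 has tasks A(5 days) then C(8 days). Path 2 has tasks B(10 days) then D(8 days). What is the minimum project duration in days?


Path 1 = 5 + 8 = 13 days
Path 2 = 10 + 8 = 18 days
Duration = max(13, 18) = 18 days

18 days


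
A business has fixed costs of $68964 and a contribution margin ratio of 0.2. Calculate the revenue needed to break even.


Formula: BER = Fixed Costs / Contribution Margin Ratio
BER = $68964 / 0.2
BER = $344820.00 (to the nearest cent)

$344820.00


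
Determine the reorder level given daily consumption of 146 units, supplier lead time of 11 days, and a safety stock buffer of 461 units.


Formula: ROP = (Daily Demand * Lead Time) + Safety Stock
Demand during lead time = 146 * 11 = 1606 units
ROP = 1606 + 461 = 2067 units

2067 units


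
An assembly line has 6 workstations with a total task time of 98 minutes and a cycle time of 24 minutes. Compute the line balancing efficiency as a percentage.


Formula: Efficiency = Sum of Task Times / (N_stations * CT) * 100
Total station capacity = 6 stations * 24 min = 144 min
Efficiency = 98 / 144 * 100 = 68.1%

68.1%


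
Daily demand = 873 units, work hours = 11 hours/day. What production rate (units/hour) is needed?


Formula: Production Rate = Daily Demand / Available Hours
Rate = 873 units/day / 11 hours/day
Rate = 79.4 units/hour

79.4 units/hour


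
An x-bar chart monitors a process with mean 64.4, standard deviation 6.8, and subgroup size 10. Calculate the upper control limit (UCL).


UCL = 64.4 + 3 * 6.8 / sqrt(10)

70.85


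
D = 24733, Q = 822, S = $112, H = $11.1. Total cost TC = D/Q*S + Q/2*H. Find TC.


TC = 24733/822 * 112 + 822/2 * 11.1

$7932.05


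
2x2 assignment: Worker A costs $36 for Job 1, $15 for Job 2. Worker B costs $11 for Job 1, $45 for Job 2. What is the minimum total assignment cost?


Option 1: A->1 + B->2 = $36 + $45 = $81
Option 2: A->2 + B->1 = $15 + $11 = $26
Min cost = min($81, $26) = $26

$26


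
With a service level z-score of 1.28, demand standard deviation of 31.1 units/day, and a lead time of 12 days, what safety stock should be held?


Formula: SS = z * sigma_d * sqrt(LT)
sqrt(LT) = sqrt(12) = 3.4641
SS = 1.28 * 31.1 * 3.4641
SS = 137.9 units

137.9 units


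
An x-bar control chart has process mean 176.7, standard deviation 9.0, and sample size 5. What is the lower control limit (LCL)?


LCL = 176.7 - 3 * 9.0 / sqrt(5)

164.63


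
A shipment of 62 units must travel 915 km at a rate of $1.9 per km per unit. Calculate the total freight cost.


TC = dist * cost * units = 915 * 1.9 * 62 = $107787.00

$107787.00


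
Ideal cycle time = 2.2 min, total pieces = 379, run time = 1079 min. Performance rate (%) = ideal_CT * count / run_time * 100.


Formula: Performance = (Ideal CT * Total Count) / Run Time * 100
Ideal output time = 2.2 * 379 = 833.8 min
Performance = 833.8 / 1079 * 100 = 77.3%

77.3%


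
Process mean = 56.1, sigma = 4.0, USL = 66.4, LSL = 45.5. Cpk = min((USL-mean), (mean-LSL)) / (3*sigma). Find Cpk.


Cpu = (66.4 - 56.1) / (3 * 4.0) = 0.86
Cpl = (56.1 - 45.5) / (3 * 4.0) = 0.88
Cpk = min(0.86, 0.88) = 0.86

0.86


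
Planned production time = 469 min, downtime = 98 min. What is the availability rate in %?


Formula: Availability = (Planned Time - Downtime) / Planned Time * 100
Uptime = 469 - 98 = 371 min
Availability = 371 / 469 * 100 = 79.1%

79.1%


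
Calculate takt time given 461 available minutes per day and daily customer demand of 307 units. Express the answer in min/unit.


Formula: Takt Time = Available Production Time / Customer Demand
Takt = 461 min/day / 307 units/day
Takt = 1.5 min/unit

1.5 min/unit


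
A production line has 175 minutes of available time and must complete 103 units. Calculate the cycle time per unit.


Formula: CT = Available Time / Number of Units
CT = 175 min / 103 units
CT = 1.7 min/unit

1.7 min/unit


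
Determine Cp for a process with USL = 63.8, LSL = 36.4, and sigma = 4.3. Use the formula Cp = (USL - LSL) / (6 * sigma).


Cp = (63.8 - 36.4) / (6 * 4.3)

1.06


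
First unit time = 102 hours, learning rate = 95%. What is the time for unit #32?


Formula: T_n = T_1 * (learning_rate)^(log2(n)) where learning_rate = rate/100
Doublings = log2(32) = 5
T_n = 102 * 0.95^5
T_n = 102 * 0.7738 = 78.9 hours

78.9 hours


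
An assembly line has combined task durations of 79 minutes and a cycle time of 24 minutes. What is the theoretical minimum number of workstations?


Formula: N_min = ceil(Sum of Task Times / Cycle Time)
N_min = ceil(79 min / 24 min) = ceil(3.2917)
N_min = 4 stations

4


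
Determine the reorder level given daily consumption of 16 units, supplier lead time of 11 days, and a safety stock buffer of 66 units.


Formula: ROP = (Daily Demand * Lead Time) + Safety Stock
Demand during lead time = 16 * 11 = 176 units
ROP = 176 + 66 = 242 units

242 units


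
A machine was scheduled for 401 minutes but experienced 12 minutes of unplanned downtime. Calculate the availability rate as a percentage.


Formula: Availability = (Planned Time - Downtime) / Planned Time * 100
Uptime = 401 - 12 = 389 min
Availability = 389 / 401 * 100 = 97.0%

97.0%


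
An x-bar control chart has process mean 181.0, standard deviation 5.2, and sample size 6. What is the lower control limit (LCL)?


LCL = 181.0 - 3 * 5.2 / sqrt(6)

174.63


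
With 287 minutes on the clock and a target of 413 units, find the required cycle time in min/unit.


Formula: CT = Available Time / Number of Units
CT = 287 min / 413 units
CT = 0.69 min/unit

0.69 min/unit


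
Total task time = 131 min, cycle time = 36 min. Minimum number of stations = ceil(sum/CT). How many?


Formula: N_min = ceil(Sum of Task Times / Cycle Time)
N_min = ceil(131 min / 36 min) = ceil(3.6389)
N_min = 4 stations

4


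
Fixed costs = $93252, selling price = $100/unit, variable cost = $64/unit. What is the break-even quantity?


Formula: BEQ = Fixed Costs / (Price - Variable Cost)
Contribution margin = $100 - $64 = $36/unit
BEQ = ceil($93252 / $36/unit) = ceil(2590.33) = 2591 units

2591 units


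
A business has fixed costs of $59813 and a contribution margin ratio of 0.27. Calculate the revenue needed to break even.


Formula: BER = Fixed Costs / Contribution Margin Ratio
BER = $59813 / 0.27
BER = $221529.63 (to the nearest cent)

$221529.63


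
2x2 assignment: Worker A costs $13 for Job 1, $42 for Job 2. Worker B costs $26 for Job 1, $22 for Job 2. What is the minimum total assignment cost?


Option 1: A->1 + B->2 = $13 + $22 = $35
Option 2: A->2 + B->1 = $42 + $26 = $68
Min cost = min($35, $68) = $35

$35


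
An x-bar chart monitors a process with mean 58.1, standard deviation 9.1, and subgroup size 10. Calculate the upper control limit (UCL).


UCL = 58.1 + 3 * 9.1 / sqrt(10)

66.73


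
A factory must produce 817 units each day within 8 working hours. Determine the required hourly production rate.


Formula: Production Rate = Daily Demand / Available Hours
Rate = 817 units/day / 8 hours/day
Rate = 102.1 units/hour

102.1 units/hour


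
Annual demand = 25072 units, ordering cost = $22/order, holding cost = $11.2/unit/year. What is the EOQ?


Formula: EOQ = sqrt(2 * D * S / H)
Numerator: 2 * 25072 * 22 = 1103168
2DS/H = 1103168 / 11.2 = 98497.1
EOQ = sqrt(98497.1) = 313.8 units

313.8 units


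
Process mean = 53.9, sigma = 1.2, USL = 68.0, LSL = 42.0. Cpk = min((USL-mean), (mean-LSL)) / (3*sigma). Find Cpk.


Cpu = (68.0 - 53.9) / (3 * 1.2) = 3.92
Cpl = (53.9 - 42.0) / (3 * 1.2) = 3.31
Cpk = min(3.92, 3.31) = 3.31

3.31


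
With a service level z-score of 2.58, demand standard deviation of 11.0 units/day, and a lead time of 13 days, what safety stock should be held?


Formula: SS = z * sigma_d * sqrt(LT)
sqrt(LT) = sqrt(13) = 3.6056
SS = 2.58 * 11.0 * 3.6056
SS = 102.3 units

102.3 units


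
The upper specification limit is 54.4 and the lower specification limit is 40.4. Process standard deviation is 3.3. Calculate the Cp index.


Cp = (54.4 - 40.4) / (6 * 3.3)

0.71


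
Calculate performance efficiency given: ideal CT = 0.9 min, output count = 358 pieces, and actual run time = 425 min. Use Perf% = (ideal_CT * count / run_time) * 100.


Formula: Performance = (Ideal CT * Total Count) / Run Time * 100
Ideal output time = 0.9 * 358 = 322.2 min
Performance = 322.2 / 425 * 100 = 75.8%

75.8%


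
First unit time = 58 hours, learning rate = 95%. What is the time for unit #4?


Formula: T_n = T_1 * (learning_rate)^(log2(n)) where learning_rate = rate/100
Doublings = log2(4) = 2
T_n = 58 * 0.95^2
T_n = 58 * 0.9025 = 52.3 hours

52.3 hours


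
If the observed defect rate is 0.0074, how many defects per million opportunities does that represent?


DPMO = defect_rate * 1000000 = 0.0074 * 1000000

7400


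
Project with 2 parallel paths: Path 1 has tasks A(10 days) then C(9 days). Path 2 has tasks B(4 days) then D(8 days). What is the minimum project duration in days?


Path 1 = 10 + 9 = 19 days
Path 2 = 4 + 8 = 12 days
Duration = max(19, 12) = 19 days

19 days


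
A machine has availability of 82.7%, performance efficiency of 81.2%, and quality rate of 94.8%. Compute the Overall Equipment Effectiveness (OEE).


Formula: OEE = Availability * Performance * Quality / 10000
A * P = 82.7% * 81.2% / 100 = 67.15%
OEE = 67.15% * 94.8% / 100 = 63.7%

63.7%


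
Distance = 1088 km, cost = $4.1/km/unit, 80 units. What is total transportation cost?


TC = dist * cost * units = 1088 * 4.1 * 80 = $356864.00

$356864.00


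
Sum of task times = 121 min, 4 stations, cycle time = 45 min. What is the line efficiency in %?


Formula: Efficiency = Sum of Task Times / (N_stations * CT) * 100
Total station capacity = 4 stations * 45 min = 180 min
Efficiency = 121 / 180 * 100 = 67.2%

67.2%


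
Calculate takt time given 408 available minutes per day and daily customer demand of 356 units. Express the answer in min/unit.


Formula: Takt Time = Available Production Time / Customer Demand
Takt = 408 min/day / 356 units/day
Takt = 1.15 min/unit

1.15 min/unit


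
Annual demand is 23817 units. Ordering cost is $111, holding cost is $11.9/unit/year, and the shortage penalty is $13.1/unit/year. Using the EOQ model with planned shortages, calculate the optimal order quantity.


Formula: EOQ* = sqrt(2DS/H) * sqrt((H+P)/P)
Base EOQ = sqrt(2*23817*111/11.9) = 666.57 units
Correction = sqrt((11.9+13.1)/13.1) = 1.38145
EOQ* = 666.57 * 1.38145 = 920.8 units

920.8 units


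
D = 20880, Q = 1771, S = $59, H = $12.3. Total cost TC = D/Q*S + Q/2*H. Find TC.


TC = 20880/1771 * 59 + 1771/2 * 12.3

$11587.26


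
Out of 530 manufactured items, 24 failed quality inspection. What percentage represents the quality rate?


Formula: Quality Rate = Good Pieces / Total Pieces * 100
Good pieces = 530 - 24 = 506
QR = 506 / 530 * 100 = 95.5%

95.5%


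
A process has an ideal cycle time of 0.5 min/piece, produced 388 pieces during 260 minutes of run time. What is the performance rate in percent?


Formula: Performance = (Ideal CT * Total Count) / Run Time * 100
Ideal output time = 0.5 * 388 = 194.0 min
Performance = 194.0 / 260 * 100 = 74.6%

74.6%


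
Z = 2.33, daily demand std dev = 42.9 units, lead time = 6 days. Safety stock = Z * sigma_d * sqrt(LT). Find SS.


Formula: SS = z * sigma_d * sqrt(LT)
sqrt(LT) = sqrt(6) = 2.4495
SS = 2.33 * 42.9 * 2.4495
SS = 244.8 units

244.8 units


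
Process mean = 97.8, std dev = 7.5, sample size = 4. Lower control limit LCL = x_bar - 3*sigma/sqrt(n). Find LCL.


LCL = 97.8 - 3 * 7.5 / sqrt(4)

86.55


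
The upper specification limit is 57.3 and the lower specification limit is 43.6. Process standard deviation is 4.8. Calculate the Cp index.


Cp = (57.3 - 43.6) / (6 * 4.8)

0.48


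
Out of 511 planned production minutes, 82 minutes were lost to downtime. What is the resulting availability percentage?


Formula: Availability = (Planned Time - Downtime) / Planned Time * 100
Uptime = 511 - 82 = 429 min
Availability = 429 / 511 * 100 = 84.0%

84.0%


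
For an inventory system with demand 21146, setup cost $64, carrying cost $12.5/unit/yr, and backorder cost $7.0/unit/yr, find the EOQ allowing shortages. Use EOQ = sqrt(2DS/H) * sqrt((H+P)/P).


Formula: EOQ* = sqrt(2DS/H) * sqrt((H+P)/P)
Base EOQ = sqrt(2*21146*64/12.5) = 465.33 units
Correction = sqrt((12.5+7.0)/7.0) = 1.66905
EOQ* = 465.33 * 1.66905 = 776.7 units

776.7 units


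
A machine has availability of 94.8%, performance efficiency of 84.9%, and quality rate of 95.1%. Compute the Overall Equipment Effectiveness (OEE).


Formula: OEE = Availability * Performance * Quality / 10000
A * P = 94.8% * 84.9% / 100 = 80.49%
OEE = 80.49% * 95.1% / 100 = 76.5%

76.5%


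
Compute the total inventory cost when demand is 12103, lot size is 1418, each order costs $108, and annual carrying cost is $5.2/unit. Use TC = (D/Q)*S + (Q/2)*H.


TC = 12103/1418 * 108 + 1418/2 * 5.2

$4608.61


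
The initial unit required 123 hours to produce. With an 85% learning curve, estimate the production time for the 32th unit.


Formula: T_n = T_1 * (learning_rate)^(log2(n)) where learning_rate = rate/100
Doublings = log2(32) = 5
T_n = 123 * 0.85^5
T_n = 123 * 0.4437 = 54.6 hours

54.6 hours


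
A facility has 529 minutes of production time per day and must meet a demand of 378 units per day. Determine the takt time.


Formula: Takt Time = Available Production Time / Customer Demand
Takt = 529 min/day / 378 units/day
Takt = 1.4 min/unit

1.4 min/unit


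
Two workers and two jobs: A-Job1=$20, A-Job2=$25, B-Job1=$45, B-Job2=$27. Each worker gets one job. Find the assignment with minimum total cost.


Option 1: A->1 + B->2 = $20 + $27 = $47
Option 2: A->2 + B->1 = $25 + $45 = $70
Min cost = min($47, $70) = $47

$47


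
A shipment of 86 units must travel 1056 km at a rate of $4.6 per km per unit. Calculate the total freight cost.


TC = dist * cost * units = 1056 * 4.6 * 86 = $417753.60

$417753.60


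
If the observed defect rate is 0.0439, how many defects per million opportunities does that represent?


DPMO = defect_rate * 1000000 = 0.0439 * 1000000

43900


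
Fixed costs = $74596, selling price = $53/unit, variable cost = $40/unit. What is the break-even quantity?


Formula: BEQ = Fixed Costs / (Price - Variable Cost)
Contribution margin = $53 - $40 = $13/unit
BEQ = ceil($74596 / $13/unit) = ceil(5738.15) = 5739 units

5739 units


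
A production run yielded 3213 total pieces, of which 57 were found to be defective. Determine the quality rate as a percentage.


Formula: Quality Rate = Good Pieces / Total Pieces * 100
Good pieces = 3213 - 57 = 3156
QR = 3156 / 3213 * 100 = 98.2%

98.2%


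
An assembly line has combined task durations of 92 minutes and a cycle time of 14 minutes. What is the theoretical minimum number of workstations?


Formula: N_min = ceil(Sum of Task Times / Cycle Time)
N_min = ceil(92 min / 14 min) = ceil(6.5714)
N_min = 7 stations

7


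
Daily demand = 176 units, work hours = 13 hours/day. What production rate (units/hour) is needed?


Formula: Production Rate = Daily Demand / Available Hours
Rate = 176 units/day / 13 hours/day
Rate = 13.5 units/hour

13.5 units/hour


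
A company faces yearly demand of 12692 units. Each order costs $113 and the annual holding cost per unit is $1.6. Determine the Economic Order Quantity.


Formula: EOQ = sqrt(2 * D * S / H)
Numerator: 2 * 12692 * 113 = 2868392
2DS/H = 2868392 / 1.6 = 1792745.0
EOQ = sqrt(1792745.0) = 1338.9 units

1338.9 units


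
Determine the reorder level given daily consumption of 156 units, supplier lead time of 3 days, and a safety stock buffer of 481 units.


Formula: ROP = (Daily Demand * Lead Time) + Safety Stock
Demand during lead time = 156 * 3 = 468 units
ROP = 468 + 481 = 949 units

949 units


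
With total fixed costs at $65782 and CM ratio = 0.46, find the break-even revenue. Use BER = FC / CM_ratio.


Formula: BER = Fixed Costs / Contribution Margin Ratio
BER = $65782 / 0.46
BER = $143004.35 (to the nearest cent)

$143004.35


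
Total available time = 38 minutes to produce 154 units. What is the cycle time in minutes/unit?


Formula: CT = Available Time / Number of Units
CT = 38 min / 154 units
CT = 0.25 min/unit

0.25 min/unit


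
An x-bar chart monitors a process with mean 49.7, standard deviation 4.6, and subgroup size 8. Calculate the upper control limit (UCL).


UCL = 49.7 + 3 * 4.6 / sqrt(8)

54.58


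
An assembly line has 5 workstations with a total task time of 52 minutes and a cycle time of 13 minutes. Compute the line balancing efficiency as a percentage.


Formula: Efficiency = Sum of Task Times / (N_stations * CT) * 100
Total station capacity = 5 stations * 13 min = 65 min
Efficiency = 52 / 65 * 100 = 80.0%

80.0%


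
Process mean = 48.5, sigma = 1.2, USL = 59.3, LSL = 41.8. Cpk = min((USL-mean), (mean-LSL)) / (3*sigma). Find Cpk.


Cpu = (59.3 - 48.5) / (3 * 1.2) = 3.0
Cpl = (48.5 - 41.8) / (3 * 1.2) = 1.86
Cpk = min(3.0, 1.86) = 1.86

1.86


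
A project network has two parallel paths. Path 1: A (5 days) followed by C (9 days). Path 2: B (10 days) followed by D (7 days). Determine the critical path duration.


Path 1 = 5 + 9 = 14 days
Path 2 = 10 + 7 = 17 days
Duration = max(14, 17) = 17 days

17 days


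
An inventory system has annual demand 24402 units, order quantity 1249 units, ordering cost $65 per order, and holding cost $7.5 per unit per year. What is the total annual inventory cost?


TC = 24402/1249 * 65 + 1249/2 * 7.5

$5953.67


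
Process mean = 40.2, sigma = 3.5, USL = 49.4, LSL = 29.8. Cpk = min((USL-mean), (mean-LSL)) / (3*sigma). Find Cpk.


Cpu = (49.4 - 40.2) / (3 * 3.5) = 0.88
Cpl = (40.2 - 29.8) / (3 * 3.5) = 0.99
Cpk = min(0.88, 0.99) = 0.88

0.88


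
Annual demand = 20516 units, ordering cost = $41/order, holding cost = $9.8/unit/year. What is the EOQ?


Formula: EOQ = sqrt(2 * D * S / H)
Numerator: 2 * 20516 * 41 = 1682312
2DS/H = 1682312 / 9.8 = 171664.5
EOQ = sqrt(171664.5) = 414.3 units

414.3 units


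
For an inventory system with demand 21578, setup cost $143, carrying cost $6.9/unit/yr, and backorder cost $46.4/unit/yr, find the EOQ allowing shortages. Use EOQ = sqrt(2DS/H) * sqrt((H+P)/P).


Formula: EOQ* = sqrt(2DS/H) * sqrt((H+P)/P)
Base EOQ = sqrt(2*21578*143/6.9) = 945.72 units
Correction = sqrt((6.9+46.4)/46.4) = 1.07178
EOQ* = 945.72 * 1.07178 = 1013.6 units

1013.6 units


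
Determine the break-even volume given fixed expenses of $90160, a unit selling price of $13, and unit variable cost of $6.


Formula: BEQ = Fixed Costs / (Price - Variable Cost)
Contribution margin = $13 - $6 = $7/unit
BEQ = ceil($90160 / $7/unit) = ceil(12880.0) = 12880 units

12880 units


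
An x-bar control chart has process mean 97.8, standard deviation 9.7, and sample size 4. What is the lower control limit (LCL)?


LCL = 97.8 - 3 * 9.7 / sqrt(4)

83.25


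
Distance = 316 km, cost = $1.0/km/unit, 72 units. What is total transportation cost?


TC = dist * cost * units = 316 * 1.0 * 72 = $22752.00

$22752.00


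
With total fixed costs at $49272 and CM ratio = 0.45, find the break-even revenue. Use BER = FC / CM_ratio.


Formula: BER = Fixed Costs / Contribution Margin Ratio
BER = $49272 / 0.45
BER = $109493.33 (to the nearest cent)

$109493.33


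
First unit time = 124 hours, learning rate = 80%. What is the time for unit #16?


Formula: T_n = T_1 * (learning_rate)^(log2(n)) where learning_rate = rate/100
Doublings = log2(16) = 4
T_n = 124 * 0.8^4
T_n = 124 * 0.4096 = 50.8 hours

50.8 hours


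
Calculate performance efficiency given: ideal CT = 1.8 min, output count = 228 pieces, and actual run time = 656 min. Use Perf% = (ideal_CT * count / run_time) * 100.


Formula: Performance = (Ideal CT * Total Count) / Run Time * 100
Ideal output time = 1.8 * 228 = 410.4 min
Performance = 410.4 / 656 * 100 = 62.6%

62.6%


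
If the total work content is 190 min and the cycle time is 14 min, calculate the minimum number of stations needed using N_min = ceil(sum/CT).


Formula: N_min = ceil(Sum of Task Times / Cycle Time)
N_min = ceil(190 min / 14 min) = ceil(13.5714)
N_min = 14 stations

14


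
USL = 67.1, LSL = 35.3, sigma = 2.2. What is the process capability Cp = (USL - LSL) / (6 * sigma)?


Cp = (67.1 - 35.3) / (6 * 2.2)

2.41


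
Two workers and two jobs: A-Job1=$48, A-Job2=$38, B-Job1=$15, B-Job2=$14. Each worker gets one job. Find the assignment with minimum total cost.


Option 1: A->1 + B->2 = $48 + $14 = $62
Option 2: A->2 + B->1 = $38 + $15 = $53
Min cost = min($62, $53) = $53

$53


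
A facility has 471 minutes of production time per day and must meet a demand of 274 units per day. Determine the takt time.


Formula: Takt Time = Available Production Time / Customer Demand
Takt = 471 min/day / 274 units/day
Takt = 1.72 min/unit

1.72 min/unit


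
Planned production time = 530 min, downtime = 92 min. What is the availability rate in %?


Formula: Availability = (Planned Time - Downtime) / Planned Time * 100
Uptime = 530 - 92 = 438 min
Availability = 438 / 530 * 100 = 82.6%

82.6%


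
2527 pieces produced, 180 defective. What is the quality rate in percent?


Formula: Quality Rate = Good Pieces / Total Pieces * 100
Good pieces = 2527 - 180 = 2347
QR = 2347 / 2527 * 100 = 92.9%

92.9%


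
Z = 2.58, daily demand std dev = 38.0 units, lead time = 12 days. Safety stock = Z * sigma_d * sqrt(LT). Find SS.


Formula: SS = z * sigma_d * sqrt(LT)
sqrt(LT) = sqrt(12) = 3.4641
SS = 2.58 * 38.0 * 3.4641
SS = 339.6 units

339.6 units


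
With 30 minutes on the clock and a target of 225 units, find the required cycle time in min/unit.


Formula: CT = Available Time / Number of Units
CT = 30 min / 225 units
CT = 0.13 min/unit

0.13 min/unit


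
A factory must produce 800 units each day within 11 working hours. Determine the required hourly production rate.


Formula: Production Rate = Daily Demand / Available Hours
Rate = 800 units/day / 11 hours/day
Rate = 72.7 units/hour

72.7 units/hour


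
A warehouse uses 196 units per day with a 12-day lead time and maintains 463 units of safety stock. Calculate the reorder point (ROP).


Formula: ROP = (Daily Demand * Lead Time) + Safety Stock
Demand during lead time = 196 * 12 = 2352 units
ROP = 2352 + 463 = 2815 units

2815 units


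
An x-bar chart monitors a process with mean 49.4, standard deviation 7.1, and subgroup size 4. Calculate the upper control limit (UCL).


UCL = 49.4 + 3 * 7.1 / sqrt(4)

60.05


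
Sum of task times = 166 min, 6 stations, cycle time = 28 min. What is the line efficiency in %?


Formula: Efficiency = Sum of Task Times / (N_stations * CT) * 100
Total station capacity = 6 stations * 28 min = 168 min
Efficiency = 166 / 168 * 100 = 98.8%

98.8%


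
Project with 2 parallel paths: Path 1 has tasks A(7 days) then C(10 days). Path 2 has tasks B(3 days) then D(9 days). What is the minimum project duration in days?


Path 1 = 7 + 10 = 17 days
Path 2 = 3 + 9 = 12 days
Duration = max(17, 12) = 17 days

17 days


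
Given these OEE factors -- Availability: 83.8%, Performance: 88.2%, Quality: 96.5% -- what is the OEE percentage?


Formula: OEE = Availability * Performance * Quality / 10000
A * P = 83.8% * 88.2% / 100 = 73.91%
OEE = 73.91% * 96.5% / 100 = 71.3%

71.3%


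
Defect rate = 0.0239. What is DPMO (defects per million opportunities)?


DPMO = defect_rate * 1000000 = 0.0239 * 1000000

23900


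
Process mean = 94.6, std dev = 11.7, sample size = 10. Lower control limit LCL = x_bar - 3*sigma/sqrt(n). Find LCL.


LCL = 94.6 - 3 * 11.7 / sqrt(10)

83.5


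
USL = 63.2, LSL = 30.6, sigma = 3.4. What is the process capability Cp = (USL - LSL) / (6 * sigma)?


Cp = (63.2 - 30.6) / (6 * 3.4)

1.6


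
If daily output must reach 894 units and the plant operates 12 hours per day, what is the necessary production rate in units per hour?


Formula: Production Rate = Daily Demand / Available Hours
Rate = 894 units/day / 12 hours/day
Rate = 74.5 units/hour

74.5 units/hour


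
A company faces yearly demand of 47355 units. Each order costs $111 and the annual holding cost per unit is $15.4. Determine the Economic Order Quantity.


Formula: EOQ = sqrt(2 * D * S / H)
Numerator: 2 * 47355 * 111 = 10512810
2DS/H = 10512810 / 15.4 = 682650.0
EOQ = sqrt(682650.0) = 826.2 units

826.2 units


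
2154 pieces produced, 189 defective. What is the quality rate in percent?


Formula: Quality Rate = Good Pieces / Total Pieces * 100
Good pieces = 2154 - 189 = 1965
QR = 1965 / 2154 * 100 = 91.2%

91.2%


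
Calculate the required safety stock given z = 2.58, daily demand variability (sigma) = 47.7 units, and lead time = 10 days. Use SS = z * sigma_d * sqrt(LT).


Formula: SS = z * sigma_d * sqrt(LT)
sqrt(LT) = sqrt(10) = 3.1623
SS = 2.58 * 47.7 * 3.1623
SS = 389.2 units

389.2 units


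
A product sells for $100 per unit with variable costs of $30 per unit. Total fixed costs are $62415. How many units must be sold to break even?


Formula: BEQ = Fixed Costs / (Price - Variable Cost)
Contribution margin = $100 - $30 = $70/unit
BEQ = ceil($62415 / $70/unit) = ceil(891.64) = 892 units

892 units


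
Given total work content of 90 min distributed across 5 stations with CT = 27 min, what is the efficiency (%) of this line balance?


Formula: Efficiency = Sum of Task Times / (N_stations * CT) * 100
Total station capacity = 5 stations * 27 min = 135 min
Efficiency = 90 / 135 * 100 = 66.7%

66.7%


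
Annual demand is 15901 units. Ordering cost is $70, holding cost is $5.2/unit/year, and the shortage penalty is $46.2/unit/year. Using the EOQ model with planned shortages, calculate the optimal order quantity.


Formula: EOQ* = sqrt(2DS/H) * sqrt((H+P)/P)
Base EOQ = sqrt(2*15901*70/5.2) = 654.3 units
Correction = sqrt((5.2+46.2)/46.2) = 1.05478
EOQ* = 654.3 * 1.05478 = 690.1 units

690.1 units


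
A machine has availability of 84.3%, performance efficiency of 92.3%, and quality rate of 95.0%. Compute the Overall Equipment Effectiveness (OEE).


Formula: OEE = Availability * Performance * Quality / 10000
A * P = 84.3% * 92.3% / 100 = 77.81%
OEE = 77.81% * 95.0% / 100 = 73.9%

73.9%


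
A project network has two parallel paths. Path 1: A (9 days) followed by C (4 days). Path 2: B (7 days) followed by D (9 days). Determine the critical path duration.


Path 1 = 9 + 4 = 13 days
Path 2 = 7 + 9 = 16 days
Duration = max(13, 16) = 16 days

16 days


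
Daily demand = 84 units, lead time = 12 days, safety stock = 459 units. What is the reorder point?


Formula: ROP = (Daily Demand * Lead Time) + Safety Stock
Demand during lead time = 84 * 12 = 1008 units
ROP = 1008 + 459 = 1467 units

1467 units


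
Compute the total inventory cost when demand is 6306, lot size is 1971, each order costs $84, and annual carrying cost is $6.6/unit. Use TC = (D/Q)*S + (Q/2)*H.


TC = 6306/1971 * 84 + 1971/2 * 6.6

$6773.05


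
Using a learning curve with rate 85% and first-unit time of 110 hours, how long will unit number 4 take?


Formula: T_n = T_1 * (learning_rate)^(log2(n)) where learning_rate = rate/100
Doublings = log2(4) = 2
T_n = 110 * 0.85^2
T_n = 110 * 0.7225 = 79.5 hours

79.5 hours


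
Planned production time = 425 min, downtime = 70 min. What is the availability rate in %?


Formula: Availability = (Planned Time - Downtime) / Planned Time * 100
Uptime = 425 - 70 = 355 min
Availability = 355 / 425 * 100 = 83.5%

83.5%


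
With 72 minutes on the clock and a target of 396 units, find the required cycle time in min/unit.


Formula: CT = Available Time / Number of Units
CT = 72 min / 396 units
CT = 0.18 min/unit

0.18 min/unit
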